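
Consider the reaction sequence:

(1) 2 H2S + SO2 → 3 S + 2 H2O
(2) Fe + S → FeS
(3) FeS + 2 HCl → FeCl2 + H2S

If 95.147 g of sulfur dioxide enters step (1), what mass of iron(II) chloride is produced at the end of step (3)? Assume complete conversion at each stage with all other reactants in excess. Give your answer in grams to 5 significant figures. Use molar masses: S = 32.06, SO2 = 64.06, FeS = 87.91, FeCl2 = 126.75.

564.78 g

n(SO2) = 95.147 / 64.06 = 1.48528 mol.
Reaction (1): SO2→S ratio 1:3 ⇒ n(S) = 4.45584 mol.
Reaction (2): S→FeS ratio 1:1 ⇒ n(FeS) = 4.45584 mol.
Reaction (3): FeS→FeCl2 ratio 1:1 ⇒ n(FeCl2) = 4.45584 mol.
Mass of FeCl2 = 4.45584 × 126.75 = 564.778 g.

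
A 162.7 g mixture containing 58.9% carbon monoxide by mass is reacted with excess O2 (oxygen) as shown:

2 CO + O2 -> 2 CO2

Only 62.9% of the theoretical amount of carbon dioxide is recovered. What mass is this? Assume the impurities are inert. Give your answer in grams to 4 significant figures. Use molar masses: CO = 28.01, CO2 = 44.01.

94.71 g

Pure CO available = 162.7 g × 0.589 = 95.830 g.
n(CO) = 95.830 g / 28.01 g/mol = 3.4213 mol.
From the equation the CO:CO2 mole ratio is 2:2, so n(CO2) = 3.4213 × 2/2 = 3.4213 mol.
Mass of CO2 = 3.4213 mol × 44.01 g/mol = 150.57 g.
Actual mass collected = 150.57 g × 0.629 = 94.709 g.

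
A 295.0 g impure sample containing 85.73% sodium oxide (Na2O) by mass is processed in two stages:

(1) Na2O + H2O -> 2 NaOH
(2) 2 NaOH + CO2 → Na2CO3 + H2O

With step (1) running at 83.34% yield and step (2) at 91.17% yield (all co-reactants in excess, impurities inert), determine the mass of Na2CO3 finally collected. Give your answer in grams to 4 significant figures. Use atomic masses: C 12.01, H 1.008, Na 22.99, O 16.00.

328.6 g

Pure Na2O = 295.0 × 0.8573 = 252.90 g.
M(Na2O) = 2(22.99) + 16.00 = 61.98 g/mol.
M(Na2CO3) = 2(22.99) + 12.01 + 3(16.00) = 105.99 g/mol.
n(Na2O) = 252.90 / 61.98 = 4.0804 mol.
Step 1 (Na2O:NaOH = 1:2): theoretical n(NaOH) = 8.1608 mol; at 83.34% yield, n(NaOH) = 6.8012 mol.
Step 2 (NaOH:Na2CO3 = 2:1): theoretical n(Na2CO3) = 3.4006 mol, so theoretical mass = 3.4006 × 105.99 = 360.43 g.
At 91.17% yield, actual mass of Na2CO3 = 360.43 × 0.9117 = 328.60 g.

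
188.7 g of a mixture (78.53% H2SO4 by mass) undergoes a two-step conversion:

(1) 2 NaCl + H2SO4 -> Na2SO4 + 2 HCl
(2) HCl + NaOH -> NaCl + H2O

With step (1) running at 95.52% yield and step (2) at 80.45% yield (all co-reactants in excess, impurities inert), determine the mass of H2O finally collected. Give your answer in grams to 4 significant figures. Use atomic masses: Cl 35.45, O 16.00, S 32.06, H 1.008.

41.84 g

Pure H2SO4 = 188.7 × 0.7853 = 148.19 g.
M(H2SO4) = 2(1.008) + 32.06 + 4(16.00) = 98.076 g/mol.
M(H2O) = 2(1.008) + 16.00 = 18.016 g/mol.
n(H2SO4) = 148.19 / 98.076 = 1.5109 mol.
Step 1 (H2SO4:HCl = 1:2): theoretical n(HCl) = 3.0219 mol; at 95.52% yield, n(HCl) = 2.8865 mol.
Step 2 (HCl:H2O = 1:1): theoretical n(H2O) = 2.8865 mol, so theoretical mass = 2.8865 × 18.016 = 52.003 g.
At 80.45% yield, actual mass of H2O = 52.003 × 0.8045 = 41.836 g.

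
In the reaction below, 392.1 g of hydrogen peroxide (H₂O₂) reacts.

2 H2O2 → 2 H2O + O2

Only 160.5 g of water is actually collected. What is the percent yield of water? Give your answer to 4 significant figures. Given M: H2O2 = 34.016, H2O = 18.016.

77.29 %

n(H2O2) = 392.10 g / 34.016 g/mol = 11.527 mol.
From the equation the H2O2:H2O mole ratio is 2:2, so n(H2O) = 11.527 × 2/2 = 11.527 mol.
Mass of H2O = 11.527 mol × 18.016 g/mol = 207.67 g.
This is the theoretical yield. Percent yield = 160.5 g / 207.67 g × 100% = 77.286%.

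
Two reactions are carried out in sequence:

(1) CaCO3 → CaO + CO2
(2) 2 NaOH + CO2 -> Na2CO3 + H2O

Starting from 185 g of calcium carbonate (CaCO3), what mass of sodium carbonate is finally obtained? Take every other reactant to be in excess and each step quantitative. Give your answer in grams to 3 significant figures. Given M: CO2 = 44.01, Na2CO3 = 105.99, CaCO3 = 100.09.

n(CaCO3) = 185.0 / 100.09 = 1.848 mol.
Step 1 gives a 1:1 ratio of CaCO3 to CO2, so n(CO2) = 1.848 mol.
In step 2 the CO2:Na2CO3 ratio is 1:1, so n(Na2CO3) = 1.848 mol.
Mass of Na2CO3 = 1.848 × 105.99 = 195.9 g.

196 g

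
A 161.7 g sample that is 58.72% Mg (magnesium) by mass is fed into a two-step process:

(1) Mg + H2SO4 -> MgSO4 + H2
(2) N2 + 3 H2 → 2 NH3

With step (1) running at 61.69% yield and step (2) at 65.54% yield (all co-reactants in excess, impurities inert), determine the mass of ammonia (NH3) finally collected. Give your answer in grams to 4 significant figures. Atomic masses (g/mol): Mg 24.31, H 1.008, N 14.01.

17.93 g

Pure Mg = 161.7 × 0.5872 = 94.950 g.
M(Mg) = 24.31 g/mol.
M(NH3) = 14.01 + 3(1.008) = 17.034 g/mol.
n(Mg) = 94.950 / 24.31 = 3.9058 mol.
Step 1 (Mg:H2 = 1:1): theoretical n(H2) = 3.9058 mol; at 61.69% yield, n(H2) = 2.4095 mol.
Step 2 (H2:NH3 = 3:2): theoretical n(NH3) = 1.6063 mol, so theoretical mass = 1.6063 × 17.034 = 27.362 g.
At 65.54% yield, actual mass of NH3 = 27.362 × 0.6554 = 17.933 g.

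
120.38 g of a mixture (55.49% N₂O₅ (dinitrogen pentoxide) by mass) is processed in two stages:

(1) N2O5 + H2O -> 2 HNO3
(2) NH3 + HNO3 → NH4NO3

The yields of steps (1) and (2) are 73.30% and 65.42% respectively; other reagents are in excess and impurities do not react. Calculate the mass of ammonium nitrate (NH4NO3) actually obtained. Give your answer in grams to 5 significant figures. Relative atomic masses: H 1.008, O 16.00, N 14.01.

47.477 g

Pure N2O5 = 120.38 × 0.5549 = 66.7989 g.
M(N2O5) = 2(14.01) + 5(16.00) = 108.02 g/mol.
M(NH4NO3) = 2(14.01) + 4(1.008) + 3(16.00) = 80.052 g/mol.
n(N2O5) = 66.7989 / 108.02 = 0.618393 mol.
Step 1 (N2O5:HNO3 = 1:2): theoretical n(HNO3) = 1.23679 mol; at 73.30% yield, n(HNO3) = 0.906565 mol.
Step 2 (HNO3:NH4NO3 = 1:1): theoretical n(NH4NO3) = 0.906565 mol, so theoretical mass = 0.906565 × 80.052 = 72.5723 g.
At 65.42% yield, actual mass of NH4NO3 = 72.5723 × 0.6542 = 47.4768 g.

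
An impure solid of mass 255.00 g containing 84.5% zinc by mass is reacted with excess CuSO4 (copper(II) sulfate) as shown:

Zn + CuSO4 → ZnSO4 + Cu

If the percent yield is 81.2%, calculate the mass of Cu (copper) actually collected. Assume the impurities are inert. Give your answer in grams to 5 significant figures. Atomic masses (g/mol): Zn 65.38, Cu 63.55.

170.07 g

Pure Zn available = 255.00 g × 0.845 = 215.475 g.
M(Zn) = 65.38 g/mol.
M(Cu) = 63.55 g/mol.
n(Zn) = 215.475 g / 65.38 g/mol = 3.29573 mol.
From the equation the Zn:Cu mole ratio is 1:1, so n(Cu) = 3.29573 × 1/1 = 3.29573 mol.
Mass of Cu = 3.29573 mol × 63.55 g/mol = 209.444 g.
Actual mass collected = 209.444 g × 0.812 = 170.068 g.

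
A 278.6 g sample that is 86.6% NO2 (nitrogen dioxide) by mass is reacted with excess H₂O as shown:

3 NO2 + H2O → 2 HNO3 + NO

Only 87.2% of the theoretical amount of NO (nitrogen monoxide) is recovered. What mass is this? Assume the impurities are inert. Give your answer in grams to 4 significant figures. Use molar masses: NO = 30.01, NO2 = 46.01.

45.74 g

Pure NO2 available = 278.6 g × 0.866 = 241.27 g.
n(NO2) = 241.27 g / 46.01 g/mol = 5.2438 mol.
From the equation the NO2:NO mole ratio is 3:1, so n(NO) = 5.2438 × 1/3 = 1.7479 mol.
Mass of NO = 1.7479 mol × 30.01 g/mol = 52.456 g.
Actual mass collected = 52.456 g × 0.872 = 45.741 g.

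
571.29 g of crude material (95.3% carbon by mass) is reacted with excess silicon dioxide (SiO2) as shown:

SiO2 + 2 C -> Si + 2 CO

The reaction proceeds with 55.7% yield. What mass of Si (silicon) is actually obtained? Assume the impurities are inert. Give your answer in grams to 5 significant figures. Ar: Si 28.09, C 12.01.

Pure C available = 571.29 g × 0.953 = 544.439 g.
M(C) = 12.01 g/mol.
M(Si) = 28.09 g/mol.
n(C) = 544.439 g / 12.01 g/mol = 45.3322 mol.
From the equation the C:Si mole ratio is 2:1, so n(Si) = 45.3322 × 1/2 = 22.6661 mol.
Mass of Si = 22.6661 mol × 28.09 g/mol = 636.690 g.
Actual mass collected = 636.690 g × 0.557 = 354.637 g.

354.64 g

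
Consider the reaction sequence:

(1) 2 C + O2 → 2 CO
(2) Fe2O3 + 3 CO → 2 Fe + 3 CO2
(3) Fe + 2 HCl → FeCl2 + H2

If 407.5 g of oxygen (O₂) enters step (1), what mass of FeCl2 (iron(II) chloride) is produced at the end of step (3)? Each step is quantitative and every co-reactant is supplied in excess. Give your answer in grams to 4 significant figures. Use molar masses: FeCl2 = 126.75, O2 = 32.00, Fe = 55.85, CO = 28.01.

n(O2) = 407.5 / 32.00 = 12.734 mol.
Reaction (1): O2→CO ratio 1:2 ⇒ n(CO) = 25.469 mol.
Reaction (2): CO→Fe ratio 3:2 ⇒ n(Fe) = 16.979 mol.
Reaction (3): Fe→FeCl2 ratio 1:1 ⇒ n(FeCl2) = 16.979 mol.
Mass of FeCl2 = 16.979 × 126.75 = 2152.1 g.

2152 g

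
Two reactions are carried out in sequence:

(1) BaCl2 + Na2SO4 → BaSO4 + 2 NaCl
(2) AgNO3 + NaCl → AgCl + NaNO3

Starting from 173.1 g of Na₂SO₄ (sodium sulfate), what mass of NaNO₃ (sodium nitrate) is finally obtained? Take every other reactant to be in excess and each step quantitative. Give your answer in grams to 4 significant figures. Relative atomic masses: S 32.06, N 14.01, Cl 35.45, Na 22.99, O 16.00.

207.2 g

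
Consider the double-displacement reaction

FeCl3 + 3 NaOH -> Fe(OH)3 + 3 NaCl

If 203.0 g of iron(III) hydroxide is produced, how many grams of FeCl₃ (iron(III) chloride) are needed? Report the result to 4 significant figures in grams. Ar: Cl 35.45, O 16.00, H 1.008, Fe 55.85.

M(Fe(OH)3) = 55.85 + 3(16.00) + 3(1.008) = 106.874 g/mol.
M(FeCl3) = 55.85 + 3(35.45) = 162.20 g/mol.
n(Fe(OH)3) = 203.00 g / 106.874 g/mol = 1.8994 mol.
From the equation the Fe(OH)3:FeCl3 mole ratio is 1:1, so n(FeCl3) = 1.8994 × 1/1 = 1.8994 mol.
Mass of FeCl3 = 1.8994 mol × 162.20 g/mol = 308.09 g.

308.1 g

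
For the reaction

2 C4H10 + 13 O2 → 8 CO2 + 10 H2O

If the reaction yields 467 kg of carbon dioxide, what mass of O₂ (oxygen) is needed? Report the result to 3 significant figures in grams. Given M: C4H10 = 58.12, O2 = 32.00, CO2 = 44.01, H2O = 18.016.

Convert: 467 kg = 467000 g.
n(CO2) = 467000 g / 44.01 g/mol = 10610 mol.
From the equation the CO2:O2 mole ratio is 8:13, so n(O2) = 10610 × 13/8 = 17240 mol.
Mass of O2 = 17240 mol × 32.00 g/mol = 551800 g.

552000 g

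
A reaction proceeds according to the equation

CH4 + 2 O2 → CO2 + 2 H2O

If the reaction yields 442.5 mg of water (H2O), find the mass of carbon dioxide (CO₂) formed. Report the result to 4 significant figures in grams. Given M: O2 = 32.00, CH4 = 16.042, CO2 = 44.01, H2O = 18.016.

Convert: 442.5 mg = 0.44250 g.
n(H2O) = 0.44250 g / 18.016 g/mol = 0.024562 mol.
From the equation the H2O:CO2 mole ratio is 2:1, so n(CO2) = 0.024562 × 1/2 = 0.012281 mol.
Mass of CO2 = 0.012281 mol × 44.01 g/mol = 0.54048 g.

0.5405 g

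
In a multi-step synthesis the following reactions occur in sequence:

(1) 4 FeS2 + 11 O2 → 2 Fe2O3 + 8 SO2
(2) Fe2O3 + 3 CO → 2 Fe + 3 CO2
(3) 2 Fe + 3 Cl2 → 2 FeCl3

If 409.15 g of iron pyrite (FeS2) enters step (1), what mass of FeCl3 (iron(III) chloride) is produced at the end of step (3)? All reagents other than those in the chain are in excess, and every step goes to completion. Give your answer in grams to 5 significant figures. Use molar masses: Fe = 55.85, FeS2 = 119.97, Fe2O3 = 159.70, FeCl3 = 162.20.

553.17 g

n(FeS2) = 409.15 / 119.97 = 3.41044 mol.
Reaction (1): FeS2→Fe2O3 ratio 4:2 ⇒ n(Fe2O3) = 1.70522 mol.
Reaction (2): Fe2O3→Fe ratio 1:2 ⇒ n(Fe) = 3.41044 mol.
Reaction (3): Fe→FeCl3 ratio 2:2 ⇒ n(FeCl3) = 3.41044 mol.
Mass of FeCl3 = 3.41044 × 162.20 = 553.173 g.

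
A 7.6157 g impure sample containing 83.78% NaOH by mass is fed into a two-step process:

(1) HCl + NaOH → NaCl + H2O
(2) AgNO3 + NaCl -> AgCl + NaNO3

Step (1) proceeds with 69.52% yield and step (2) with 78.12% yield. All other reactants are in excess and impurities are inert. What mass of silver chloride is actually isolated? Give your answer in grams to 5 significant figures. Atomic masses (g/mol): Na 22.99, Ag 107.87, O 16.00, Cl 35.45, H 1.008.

12.416 g

Pure NaOH = 7.6157 × 0.8378 = 6.38043 g.
M(NaOH) = 22.99 + 16.00 + 1.008 = 39.998 g/mol.
M(AgCl) = 107.87 + 35.45 = 143.32 g/mol.
n(NaOH) = 6.38043 / 39.998 = 0.159519 mol.
Step 1 (NaOH:NaCl = 1:1): theoretical n(NaCl) = 0.159519 mol; at 69.52% yield, n(NaCl) = 0.110897 mol.
Step 2 (NaCl:AgCl = 1:1): theoretical n(AgCl) = 0.110897 mol, so theoretical mass = 0.110897 × 143.32 = 15.8938 g.
At 78.12% yield, actual mass of AgCl = 15.8938 × 0.7812 = 12.4163 g.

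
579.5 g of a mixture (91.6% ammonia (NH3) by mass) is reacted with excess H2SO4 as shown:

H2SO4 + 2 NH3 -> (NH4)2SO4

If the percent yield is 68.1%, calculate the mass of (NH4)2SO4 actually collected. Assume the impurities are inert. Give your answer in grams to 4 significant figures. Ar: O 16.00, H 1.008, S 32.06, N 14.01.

Pure NH3 available = 579.5 g × 0.916 = 530.82 g.
M(NH3) = 14.01 + 3(1.008) = 17.034 g/mol.
M((NH4)2SO4) = 2(14.01) + 8(1.008) + 32.06 + 4(16.00) = 132.144 g/mol.
n(NH3) = 530.82 g / 17.034 g/mol = 31.162 mol.
From the equation the NH3:(NH4)2SO4 mole ratio is 2:1, so n((NH4)2SO4) = 31.162 × 1/2 = 15.581 mol.
Mass of (NH4)2SO4 = 15.581 mol × 132.144 g/mol = 2059.0 g.
Actual mass collected = 2059.0 g × 0.681 = 1402.2 g.

1402 g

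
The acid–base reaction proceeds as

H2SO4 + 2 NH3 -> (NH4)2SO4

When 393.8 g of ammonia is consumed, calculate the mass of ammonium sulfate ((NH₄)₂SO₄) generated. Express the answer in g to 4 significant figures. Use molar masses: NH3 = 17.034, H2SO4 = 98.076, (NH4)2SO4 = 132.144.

n(NH3) = 393.80 g / 17.034 g/mol = 23.118 mol.
From the equation the NH3:(NH4)2SO4 mole ratio is 2:1, so n((NH4)2SO4) = 23.118 × 1/2 = 11.559 mol.
Mass of (NH4)2SO4 = 11.559 mol × 132.144 g/mol = 1527.5 g.

1527 g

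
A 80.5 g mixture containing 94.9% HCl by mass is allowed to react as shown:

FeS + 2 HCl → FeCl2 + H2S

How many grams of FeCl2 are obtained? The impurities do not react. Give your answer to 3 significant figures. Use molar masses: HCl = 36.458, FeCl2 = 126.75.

Mass of pure HCl = 80.5 g × 0.949 = 76.39 g.
n(HCl) = 76.39 g / 36.458 g/mol = 2.095 mol.
From the equation the HCl:FeCl2 mole ratio is 2:1, so n(FeCl2) = 2.095 × 1/2 = 1.048 mol.
Mass of FeCl2 = 1.048 mol × 126.75 g/mol = 132.8 g.

133 g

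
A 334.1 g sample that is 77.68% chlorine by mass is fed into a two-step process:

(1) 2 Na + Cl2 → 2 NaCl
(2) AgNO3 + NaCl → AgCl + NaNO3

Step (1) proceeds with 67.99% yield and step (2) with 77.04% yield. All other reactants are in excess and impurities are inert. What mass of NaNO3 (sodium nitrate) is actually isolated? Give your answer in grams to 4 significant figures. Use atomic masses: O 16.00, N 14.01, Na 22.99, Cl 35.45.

325.9 g

Pure Cl2 = 334.1 × 0.7768 = 259.53 g.
M(Cl2) = 2(35.45) = 70.90 g/mol.
M(NaNO3) = 22.99 + 14.01 + 3(16.00) = 85.00 g/mol.
n(Cl2) = 259.53 / 70.90 = 3.6605 mol.
Step 1 (Cl2:NaCl = 1:2): theoretical n(NaCl) = 7.3210 mol; at 67.99% yield, n(NaCl) = 4.9775 mol.
Step 2 (NaCl:NaNO3 = 1:1): theoretical n(NaNO3) = 4.9775 mol, so theoretical mass = 4.9775 × 85.00 = 423.09 g.
At 77.04% yield, actual mass of NaNO3 = 423.09 × 0.7704 = 325.95 g.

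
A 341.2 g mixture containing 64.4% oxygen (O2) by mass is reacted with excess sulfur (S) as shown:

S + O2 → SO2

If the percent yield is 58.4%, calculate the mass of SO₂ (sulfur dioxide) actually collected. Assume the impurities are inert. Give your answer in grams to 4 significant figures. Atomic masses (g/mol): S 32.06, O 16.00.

Pure O2 available = 341.2 g × 0.644 = 219.73 g.
M(O2) = 2(16.00) = 32.00 g/mol.
M(SO2) = 32.06 + 2(16.00) = 64.06 g/mol.
n(O2) = 219.73 g / 32.00 g/mol = 6.8667 mol.
From the equation the O2:SO2 mole ratio is 1:1, so n(SO2) = 6.8667 × 1/1 = 6.8667 mol.
Mass of SO2 = 6.8667 mol × 64.06 g/mol = 439.88 g.
Actual mass collected = 439.88 g × 0.584 = 256.89 g.

256.9 g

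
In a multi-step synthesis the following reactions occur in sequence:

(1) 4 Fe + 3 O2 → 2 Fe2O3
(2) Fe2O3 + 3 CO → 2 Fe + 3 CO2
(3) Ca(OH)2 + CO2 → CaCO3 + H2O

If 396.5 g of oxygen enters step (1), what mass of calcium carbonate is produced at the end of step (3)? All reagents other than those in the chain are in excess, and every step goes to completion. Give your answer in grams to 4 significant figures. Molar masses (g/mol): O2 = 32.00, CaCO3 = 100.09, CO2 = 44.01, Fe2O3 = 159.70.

2480 g

n(O2) = 396.5 / 32.00 = 12.391 mol.
Reaction (1): O2→Fe2O3 ratio 3:2 ⇒ n(Fe2O3) = 8.2604 mol.
Reaction (2): Fe2O3→CO2 ratio 1:3 ⇒ n(CO2) = 24.781 mol.
Reaction (3): CO2→CaCO3 ratio 1:1 ⇒ n(CaCO3) = 24.781 mol.
Mass of CaCO3 = 24.781 × 100.09 = 2480.4 g.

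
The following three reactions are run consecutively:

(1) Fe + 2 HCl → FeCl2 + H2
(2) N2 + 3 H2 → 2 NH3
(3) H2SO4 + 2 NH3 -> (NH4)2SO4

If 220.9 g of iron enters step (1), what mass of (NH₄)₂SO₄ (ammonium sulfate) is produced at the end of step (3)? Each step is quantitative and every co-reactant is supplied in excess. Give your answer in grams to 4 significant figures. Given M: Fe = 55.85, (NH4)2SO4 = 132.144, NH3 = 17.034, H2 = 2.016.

n(Fe) = 220.9 / 55.85 = 3.9552 mol.
Reaction (1): Fe→H2 ratio 1:1 ⇒ n(H2) = 3.9552 mol.
Reaction (2): H2→NH3 ratio 3:2 ⇒ n(NH3) = 2.6368 mol.
Reaction (3): NH3→(NH4)2SO4 ratio 2:1 ⇒ n((NH4)2SO4) = 1.3184 mol.
Mass of (NH4)2SO4 = 1.3184 × 132.144 = 174.22 g.

174.2 g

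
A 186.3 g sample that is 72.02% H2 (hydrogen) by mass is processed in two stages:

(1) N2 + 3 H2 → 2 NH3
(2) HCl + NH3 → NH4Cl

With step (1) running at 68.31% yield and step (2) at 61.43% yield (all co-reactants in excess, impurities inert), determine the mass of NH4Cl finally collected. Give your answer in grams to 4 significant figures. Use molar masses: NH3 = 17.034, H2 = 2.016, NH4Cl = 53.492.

Pure H2 = 186.3 × 0.7202 = 134.17 g.
n(H2) = 134.17 / 2.016 = 66.554 mol.
Step 1 (H2:NH3 = 3:2): theoretical n(NH3) = 44.369 mol; at 68.31% yield, n(NH3) = 30.309 mol.
Step 2 (NH3:NH4Cl = 1:1): theoretical n(NH4Cl) = 30.309 mol, so theoretical mass = 30.309 × 53.492 = 1621.3 g.
At 61.43% yield, actual mass of NH4Cl = 1621.3 × 0.6143 = 995.95 g.

996.0 g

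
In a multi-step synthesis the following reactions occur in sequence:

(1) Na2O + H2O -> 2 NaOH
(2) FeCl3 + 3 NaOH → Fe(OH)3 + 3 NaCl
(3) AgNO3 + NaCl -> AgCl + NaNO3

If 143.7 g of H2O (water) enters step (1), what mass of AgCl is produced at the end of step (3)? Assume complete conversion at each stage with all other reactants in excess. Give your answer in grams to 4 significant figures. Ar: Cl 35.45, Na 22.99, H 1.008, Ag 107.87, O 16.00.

M(H2O) = 2(1.008) + 16.00 = 18.016 g/mol.
M(AgCl) = 107.87 + 35.45 = 143.32 g/mol.
n(H2O) = 143.7 / 18.016 = 7.9762 mol.
Reaction (1): H2O→NaOH ratio 1:2 ⇒ n(NaOH) = 15.952 mol.
Reaction (2): NaOH→NaCl ratio 3:3 ⇒ n(NaCl) = 15.952 mol.
Reaction (3): NaCl→AgCl ratio 1:1 ⇒ n(AgCl) = 15.952 mol.
Mass of AgCl = 15.952 × 143.32 = 2286.3 g.

2286 g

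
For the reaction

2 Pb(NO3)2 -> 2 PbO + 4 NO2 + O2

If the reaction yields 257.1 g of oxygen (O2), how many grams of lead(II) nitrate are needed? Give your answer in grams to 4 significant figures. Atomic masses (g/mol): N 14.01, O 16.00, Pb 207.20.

M(O2) = 2(16.00) = 32.00 g/mol.
M(Pb(NO3)2) = 207.20 + 2(14.01) + 6(16.00) = 331.22 g/mol.
n(O2) = 257.10 g / 32.00 g/mol = 8.0344 mol.
From the equation the O2:Pb(NO3)2 mole ratio is 1:2, so n(Pb(NO3)2) = 8.0344 × 2/1 = 16.069 mol.
Mass of Pb(NO3)2 = 16.069 mol × 331.22 g/mol = 5322.3 g.

5322 g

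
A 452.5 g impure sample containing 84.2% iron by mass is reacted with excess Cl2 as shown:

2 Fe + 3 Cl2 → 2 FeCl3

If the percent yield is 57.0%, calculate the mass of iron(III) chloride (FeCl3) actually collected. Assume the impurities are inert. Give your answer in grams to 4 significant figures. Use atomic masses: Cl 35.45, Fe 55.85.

630.7 g

Pure Fe available = 452.5 g × 0.842 = 381.00 g.
M(Fe) = 55.85 g/mol.
M(FeCl3) = 55.85 + 3(35.45) = 162.20 g/mol.
n(Fe) = 381.00 g / 55.85 g/mol = 6.8219 mol.
From the equation the Fe:FeCl3 mole ratio is 2:2, so n(FeCl3) = 6.8219 × 2/2 = 6.8219 mol.
Mass of FeCl3 = 6.8219 mol × 162.20 g/mol = 1106.5 g.
Actual mass collected = 1106.5 g × 0.570 = 630.72 g.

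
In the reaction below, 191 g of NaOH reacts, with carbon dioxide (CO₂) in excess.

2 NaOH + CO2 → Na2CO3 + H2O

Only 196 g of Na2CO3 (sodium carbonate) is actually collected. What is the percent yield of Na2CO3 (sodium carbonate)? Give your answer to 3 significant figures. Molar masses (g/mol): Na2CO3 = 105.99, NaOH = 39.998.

77.5 %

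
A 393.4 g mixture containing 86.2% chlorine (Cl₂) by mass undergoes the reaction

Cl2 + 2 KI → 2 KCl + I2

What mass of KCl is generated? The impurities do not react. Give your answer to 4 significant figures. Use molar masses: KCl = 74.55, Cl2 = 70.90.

Mass of pure Cl2 = 393.4 g × 0.862 = 339.11 g.
n(Cl2) = 339.11 g / 70.90 g/mol = 4.7829 mol.
From the equation the Cl2:KCl mole ratio is 1:2, so n(KCl) = 4.7829 × 2/1 = 9.5659 mol.
Mass of KCl = 9.5659 mol × 74.55 g/mol = 713.14 g.

713.1 g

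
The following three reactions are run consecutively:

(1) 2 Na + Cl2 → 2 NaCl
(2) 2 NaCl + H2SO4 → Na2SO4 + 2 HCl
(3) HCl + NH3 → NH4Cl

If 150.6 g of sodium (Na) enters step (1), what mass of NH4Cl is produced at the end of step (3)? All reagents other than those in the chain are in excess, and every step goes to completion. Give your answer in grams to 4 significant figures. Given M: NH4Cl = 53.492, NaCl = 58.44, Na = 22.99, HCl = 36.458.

n(Na) = 150.6 / 22.99 = 6.5507 mol.
Reaction (1): Na→NaCl ratio 2:2 ⇒ n(NaCl) = 6.5507 mol.
Reaction (2): NaCl→HCl ratio 2:2 ⇒ n(HCl) = 6.5507 mol.
Reaction (3): HCl→NH4Cl ratio 1:1 ⇒ n(NH4Cl) = 6.5507 mol.
Mass of NH4Cl = 6.5507 × 53.492 = 350.41 g.

350.4 g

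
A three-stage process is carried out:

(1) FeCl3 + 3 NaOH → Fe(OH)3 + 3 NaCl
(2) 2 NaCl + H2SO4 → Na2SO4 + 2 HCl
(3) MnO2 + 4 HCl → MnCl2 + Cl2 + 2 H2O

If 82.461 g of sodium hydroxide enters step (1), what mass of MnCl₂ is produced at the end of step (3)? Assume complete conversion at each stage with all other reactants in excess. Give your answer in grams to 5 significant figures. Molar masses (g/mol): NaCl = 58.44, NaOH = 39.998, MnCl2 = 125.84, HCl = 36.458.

n(NaOH) = 82.461 / 39.998 = 2.06163 mol.
Reaction (1): NaOH→NaCl ratio 3:3 ⇒ n(NaCl) = 2.06163 mol.
Reaction (2): NaCl→HCl ratio 2:2 ⇒ n(HCl) = 2.06163 mol.
Reaction (3): HCl→MnCl2 ratio 4:1 ⇒ n(MnCl2) = 0.515407 mol.
Mass of MnCl2 = 0.515407 × 125.84 = 64.8588 g.

64.859 g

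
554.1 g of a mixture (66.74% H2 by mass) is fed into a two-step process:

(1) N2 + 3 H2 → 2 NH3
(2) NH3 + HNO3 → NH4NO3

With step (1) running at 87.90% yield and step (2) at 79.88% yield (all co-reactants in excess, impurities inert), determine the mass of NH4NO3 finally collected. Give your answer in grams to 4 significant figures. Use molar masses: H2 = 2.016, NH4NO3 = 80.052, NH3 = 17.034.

Pure H2 = 554.1 × 0.6674 = 369.81 g.
n(H2) = 369.81 / 2.016 = 183.44 mol.
Step 1 (H2:NH3 = 3:2): theoretical n(NH3) = 122.29 mol; at 87.90% yield, n(NH3) = 107.49 mol.
Step 2 (NH3:NH4NO3 = 1:1): theoretical n(NH4NO3) = 107.49 mol, so theoretical mass = 107.49 × 80.052 = 8605.1 g.
At 79.88% yield, actual mass of NH4NO3 = 8605.1 × 0.7988 = 6873.7 g.

6874 g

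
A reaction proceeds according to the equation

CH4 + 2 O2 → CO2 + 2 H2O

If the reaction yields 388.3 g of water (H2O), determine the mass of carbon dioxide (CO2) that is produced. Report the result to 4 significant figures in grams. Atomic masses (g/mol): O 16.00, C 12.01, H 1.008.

M(H2O) = 2(1.008) + 16.00 = 18.016 g/mol.
M(CO2) = 12.01 + 2(16.00) = 44.01 g/mol.
n(H2O) = 388.30 g / 18.016 g/mol = 21.553 mol.
From the equation the H2O:CO2 mole ratio is 2:1, so n(CO2) = 21.553 × 1/2 = 10.777 mol.
Mass of CO2 = 10.777 mol × 44.01 g/mol = 474.28 g.

474.3 g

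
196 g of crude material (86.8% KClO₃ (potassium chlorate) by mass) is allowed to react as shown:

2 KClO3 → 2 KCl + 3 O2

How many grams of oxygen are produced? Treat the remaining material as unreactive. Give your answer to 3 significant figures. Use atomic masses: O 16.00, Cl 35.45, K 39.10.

Mass of pure KClO3 = 196 g × 0.868 = 170.1 g.
M(KClO3) = 39.10 + 35.45 + 3(16.00) = 122.55 g/mol.
M(O2) = 2(16.00) = 32.00 g/mol.
n(KClO3) = 170.1 g / 122.55 g/mol = 1.388 mol.
From the equation the KClO3:O2 mole ratio is 2:3, so n(O2) = 1.388 × 3/2 = 2.082 mol.
Mass of O2 = 2.082 mol × 32.00 g/mol = 66.64 g.

66.6 g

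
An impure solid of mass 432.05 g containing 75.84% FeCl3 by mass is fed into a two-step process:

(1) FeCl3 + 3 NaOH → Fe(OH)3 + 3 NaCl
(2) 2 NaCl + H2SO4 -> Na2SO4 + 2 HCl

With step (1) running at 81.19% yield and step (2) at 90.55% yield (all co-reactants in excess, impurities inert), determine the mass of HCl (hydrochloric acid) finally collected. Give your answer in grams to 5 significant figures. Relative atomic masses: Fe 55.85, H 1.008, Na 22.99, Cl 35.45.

Pure FeCl3 = 432.05 × 0.7584 = 327.667 g.
M(FeCl3) = 55.85 + 3(35.45) = 162.20 g/mol.
M(HCl) = 1.008 + 35.45 = 36.458 g/mol.
n(FeCl3) = 327.667 / 162.20 = 2.02014 mol.
Step 1 (FeCl3:NaCl = 1:3): theoretical n(NaCl) = 6.06042 mol; at 81.19% yield, n(NaCl) = 4.92046 mol.
Step 2 (NaCl:HCl = 2:2): theoretical n(HCl) = 4.92046 mol, so theoretical mass = 4.92046 × 36.458 = 179.390 g.
At 90.55% yield, actual mass of HCl = 179.390 × 0.9055 = 162.438 g.

162.44 g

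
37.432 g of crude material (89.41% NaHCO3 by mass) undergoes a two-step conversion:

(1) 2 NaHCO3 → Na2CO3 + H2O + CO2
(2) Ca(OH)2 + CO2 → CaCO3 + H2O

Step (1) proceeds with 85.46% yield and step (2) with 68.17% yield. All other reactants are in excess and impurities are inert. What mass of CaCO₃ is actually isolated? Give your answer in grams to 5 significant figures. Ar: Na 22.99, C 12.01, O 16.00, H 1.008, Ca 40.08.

Pure NaHCO3 = 37.432 × 0.8941 = 33.4680 g.
M(NaHCO3) = 22.99 + 1.008 + 12.01 + 3(16.00) = 84.008 g/mol.
M(CaCO3) = 40.08 + 12.01 + 3(16.00) = 100.09 g/mol.
n(NaHCO3) = 33.4680 / 84.008 = 0.398390 mol.
Step 1 (NaHCO3:CO2 = 2:1): theoretical n(CO2) = 0.199195 mol; at 85.46% yield, n(CO2) = 0.170232 mol.
Step 2 (CO2:CaCO3 = 1:1): theoretical n(CaCO3) = 0.170232 mol, so theoretical mass = 0.170232 × 100.09 = 17.0385 g.
At 68.17% yield, actual mass of CaCO3 = 17.0385 × 0.6817 = 11.6152 g.

11.615 g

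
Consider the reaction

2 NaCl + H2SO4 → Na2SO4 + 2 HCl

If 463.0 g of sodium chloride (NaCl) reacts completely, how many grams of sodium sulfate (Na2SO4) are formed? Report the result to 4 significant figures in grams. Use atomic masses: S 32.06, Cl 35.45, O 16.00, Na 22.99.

M(NaCl) = 22.99 + 35.45 = 58.44 g/mol.
M(Na2SO4) = 2(22.99) + 32.06 + 4(16.00) = 142.04 g/mol.
n(NaCl) = 463.00 g / 58.44 g/mol = 7.9227 mol.
From the equation the NaCl:Na2SO4 mole ratio is 2:1, so n(Na2SO4) = 7.9227 × 1/2 = 3.9613 mol.
Mass of Na2SO4 = 3.9613 mol × 142.04 g/mol = 562.67 g.

562.7 g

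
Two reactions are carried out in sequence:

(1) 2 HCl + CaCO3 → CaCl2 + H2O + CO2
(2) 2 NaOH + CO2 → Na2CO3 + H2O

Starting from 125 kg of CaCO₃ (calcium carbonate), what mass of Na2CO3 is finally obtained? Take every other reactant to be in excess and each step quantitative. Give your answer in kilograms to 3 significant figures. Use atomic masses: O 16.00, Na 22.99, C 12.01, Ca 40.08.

M(CaCO3) = 40.08 + 12.01 + 3(16.00) = 100.09 g/mol.
M(Na2CO3) = 2(22.99) + 12.01 + 3(16.00) = 105.99 g/mol.
125 kg = 125000 g.
n(CaCO3) = 125000 / 100.09 = 1249 mol.
Step 1 gives a 1:1 ratio of CaCO3 to CO2, so n(CO2) = 1249 mol.
In step 2 the CO2:Na2CO3 ratio is 1:1, so n(Na2CO3) = 1249 mol.
Mass of Na2CO3 = 1249 × 105.99 = 132400 g = 132 kg.

132 kg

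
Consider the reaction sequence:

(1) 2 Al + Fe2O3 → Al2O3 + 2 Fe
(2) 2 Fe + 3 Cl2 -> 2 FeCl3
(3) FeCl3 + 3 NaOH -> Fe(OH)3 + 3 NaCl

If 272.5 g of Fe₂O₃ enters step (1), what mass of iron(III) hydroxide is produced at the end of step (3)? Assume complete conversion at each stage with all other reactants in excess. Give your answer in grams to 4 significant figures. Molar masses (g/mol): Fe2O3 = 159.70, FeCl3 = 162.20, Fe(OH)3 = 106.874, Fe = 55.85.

364.7 g

n(Fe2O3) = 272.5 / 159.70 = 1.7063 mol.
Reaction (1): Fe2O3→Fe ratio 1:2 ⇒ n(Fe) = 3.4126 mol.
Reaction (2): Fe→FeCl3 ratio 2:2 ⇒ n(FeCl3) = 3.4126 mol.
Reaction (3): FeCl3→Fe(OH)3 ratio 1:1 ⇒ n(Fe(OH)3) = 3.4126 mol.
Mass of Fe(OH)3 = 3.4126 × 106.874 = 364.72 g.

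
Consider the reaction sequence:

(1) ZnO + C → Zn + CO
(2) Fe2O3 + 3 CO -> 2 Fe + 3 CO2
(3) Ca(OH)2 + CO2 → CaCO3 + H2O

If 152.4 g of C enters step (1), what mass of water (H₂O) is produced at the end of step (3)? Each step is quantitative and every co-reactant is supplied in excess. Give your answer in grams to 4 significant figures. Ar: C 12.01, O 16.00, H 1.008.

228.6 g

M(C) = 12.01 g/mol.
M(H2O) = 2(1.008) + 16.00 = 18.016 g/mol.
n(C) = 152.4 / 12.01 = 12.689 mol.
Reaction (1): C→CO ratio 1:1 ⇒ n(CO) = 12.689 mol.
Reaction (2): CO→CO2 ratio 3:3 ⇒ n(CO2) = 12.689 mol.
Reaction (3): CO2→H2O ratio 1:1 ⇒ n(H2O) = 12.689 mol.
Mass of H2O = 12.689 × 18.016 = 228.61 g.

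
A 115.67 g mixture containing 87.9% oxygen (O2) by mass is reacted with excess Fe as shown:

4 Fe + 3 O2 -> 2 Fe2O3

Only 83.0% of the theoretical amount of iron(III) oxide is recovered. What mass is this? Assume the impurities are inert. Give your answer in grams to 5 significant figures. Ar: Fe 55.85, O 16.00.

Pure O2 available = 115.67 g × 0.879 = 101.674 g.
M(O2) = 2(16.00) = 32.00 g/mol.
M(Fe2O3) = 2(55.85) + 3(16.00) = 159.70 g/mol.
n(O2) = 101.674 g / 32.00 g/mol = 3.17731 mol.
From the equation the O2:Fe2O3 mole ratio is 3:2, so n(Fe2O3) = 3.17731 × 2/3 = 2.11821 mol.
Mass of Fe2O3 = 2.11821 mol × 159.70 g/mol = 338.278 g.
Actual mass collected = 338.278 g × 0.830 = 280.770 g.

280.77 g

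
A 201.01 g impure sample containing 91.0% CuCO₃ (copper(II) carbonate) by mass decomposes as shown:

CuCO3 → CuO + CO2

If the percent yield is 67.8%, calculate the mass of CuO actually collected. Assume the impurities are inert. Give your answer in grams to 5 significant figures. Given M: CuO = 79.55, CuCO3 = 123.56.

Pure CuCO3 available = 201.01 g × 0.910 = 182.919 g.
n(CuCO3) = 182.919 g / 123.56 g/mol = 1.48041 mol.
From the equation the CuCO3:CuO mole ratio is 1:1, so n(CuO) = 1.48041 × 1/1 = 1.48041 mol.
Mass of CuO = 1.48041 mol × 79.55 g/mol = 117.766 g.
Actual mass collected = 117.766 g × 0.678 = 79.8456 g.

79.846 g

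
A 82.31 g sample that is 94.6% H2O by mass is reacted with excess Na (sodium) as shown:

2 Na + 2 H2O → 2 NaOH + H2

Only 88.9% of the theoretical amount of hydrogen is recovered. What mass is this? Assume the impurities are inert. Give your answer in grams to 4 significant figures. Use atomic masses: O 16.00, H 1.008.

Pure H2O available = 82.31 g × 0.946 = 77.865 g.
M(H2O) = 2(1.008) + 16.00 = 18.016 g/mol.
M(H2) = 2(1.008) = 2.016 g/mol.
n(H2O) = 77.865 g / 18.016 g/mol = 4.3220 mol.
From the equation the H2O:H2 mole ratio is 2:1, so n(H2) = 4.3220 × 1/2 = 2.1610 mol.
Mass of H2 = 2.1610 mol × 2.016 g/mol = 4.3566 g.
Actual mass collected = 4.3566 g × 0.889 = 3.8730 g.

3.873 g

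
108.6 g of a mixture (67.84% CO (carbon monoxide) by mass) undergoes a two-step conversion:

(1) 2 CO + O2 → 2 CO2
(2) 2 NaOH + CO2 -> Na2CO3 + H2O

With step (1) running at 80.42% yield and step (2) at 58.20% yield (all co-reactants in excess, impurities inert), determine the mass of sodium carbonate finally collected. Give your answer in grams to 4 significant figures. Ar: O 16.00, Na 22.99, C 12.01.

Pure CO = 108.6 × 0.6784 = 73.674 g.
M(CO) = 12.01 + 16.00 = 28.01 g/mol.
M(Na2CO3) = 2(22.99) + 12.01 + 3(16.00) = 105.99 g/mol.
n(CO) = 73.674 / 28.01 = 2.6303 mol.
Step 1 (CO:CO2 = 2:2): theoretical n(CO2) = 2.6303 mol; at 80.42% yield, n(CO2) = 2.1153 mol.
Step 2 (CO2:Na2CO3 = 1:1): theoretical n(Na2CO3) = 2.1153 mol, so theoretical mass = 2.1153 × 105.99 = 224.20 g.
At 58.20% yield, actual mass of Na2CO3 = 224.20 × 0.5820 = 130.48 g.

130.5 g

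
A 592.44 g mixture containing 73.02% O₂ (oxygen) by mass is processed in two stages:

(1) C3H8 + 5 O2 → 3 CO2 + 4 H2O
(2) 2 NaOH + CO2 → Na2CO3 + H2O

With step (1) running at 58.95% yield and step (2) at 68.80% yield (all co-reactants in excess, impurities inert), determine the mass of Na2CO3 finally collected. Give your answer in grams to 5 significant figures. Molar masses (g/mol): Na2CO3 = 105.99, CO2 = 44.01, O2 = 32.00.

Pure O2 = 592.44 × 0.7302 = 432.600 g.
n(O2) = 432.600 / 32.00 = 13.5187 mol.
Step 1 (O2:CO2 = 5:3): theoretical n(CO2) = 8.11124 mol; at 58.95% yield, n(CO2) = 4.78158 mol.
Step 2 (CO2:Na2CO3 = 1:1): theoretical n(Na2CO3) = 4.78158 mol, so theoretical mass = 4.78158 × 105.99 = 506.799 g.
At 68.80% yield, actual mass of Na2CO3 = 506.799 × 0.6880 = 348.678 g.

348.68 g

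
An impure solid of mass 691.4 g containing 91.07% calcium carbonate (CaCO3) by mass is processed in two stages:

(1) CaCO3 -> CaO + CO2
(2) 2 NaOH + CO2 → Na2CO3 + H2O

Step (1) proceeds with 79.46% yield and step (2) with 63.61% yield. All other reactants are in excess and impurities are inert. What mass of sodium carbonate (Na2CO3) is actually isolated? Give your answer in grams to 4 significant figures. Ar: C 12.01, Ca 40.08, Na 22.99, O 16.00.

337.0 g

Pure CaCO3 = 691.4 × 0.9107 = 629.66 g.
M(CaCO3) = 40.08 + 12.01 + 3(16.00) = 100.09 g/mol.
M(Na2CO3) = 2(22.99) + 12.01 + 3(16.00) = 105.99 g/mol.
n(CaCO3) = 629.66 / 100.09 = 6.2909 mol.
Step 1 (CaCO3:CO2 = 1:1): theoretical n(CO2) = 6.2909 mol; at 79.46% yield, n(CO2) = 4.9988 mol.
Step 2 (CO2:Na2CO3 = 1:1): theoretical n(Na2CO3) = 4.9988 mol, so theoretical mass = 4.9988 × 105.99 = 529.82 g.
At 63.61% yield, actual mass of Na2CO3 = 529.82 × 0.6361 = 337.02 g.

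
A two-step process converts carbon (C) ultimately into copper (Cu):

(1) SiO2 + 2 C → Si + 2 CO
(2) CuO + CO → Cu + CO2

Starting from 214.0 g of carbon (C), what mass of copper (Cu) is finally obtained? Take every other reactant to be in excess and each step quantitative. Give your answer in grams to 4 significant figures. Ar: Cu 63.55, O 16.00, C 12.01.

1132 g

M(C) = 12.01 g/mol.
M(Cu) = 63.55 g/mol.
n(C) = 214.00 / 12.01 = 17.818 mol.
Step 1 gives a 2:2 ratio of C to CO, so n(CO) = 17.818 mol.
In step 2 the CO:Cu ratio is 1:1, so n(Cu) = 17.818 mol.
Mass of Cu = 17.818 × 63.55 = 1132.4 g.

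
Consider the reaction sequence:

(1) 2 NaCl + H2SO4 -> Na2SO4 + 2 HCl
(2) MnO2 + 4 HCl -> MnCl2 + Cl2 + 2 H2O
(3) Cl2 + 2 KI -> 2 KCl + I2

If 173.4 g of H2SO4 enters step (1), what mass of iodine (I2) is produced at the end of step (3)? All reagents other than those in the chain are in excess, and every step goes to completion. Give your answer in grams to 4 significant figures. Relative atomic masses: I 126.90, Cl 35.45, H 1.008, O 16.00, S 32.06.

M(H2SO4) = 2(1.008) + 32.06 + 4(16.00) = 98.076 g/mol.
M(I2) = 2(126.90) = 253.80 g/mol.
n(H2SO4) = 173.4 / 98.076 = 1.7680 mol.
Reaction (1): H2SO4→HCl ratio 1:2 ⇒ n(HCl) = 3.5360 mol.
Reaction (2): HCl→Cl2 ratio 4:1 ⇒ n(Cl2) = 0.88401 mol.
Reaction (3): Cl2→I2 ratio 1:1 ⇒ n(I2) = 0.88401 mol.
Mass of I2 = 0.88401 × 253.80 = 224.36 g.

224.4 g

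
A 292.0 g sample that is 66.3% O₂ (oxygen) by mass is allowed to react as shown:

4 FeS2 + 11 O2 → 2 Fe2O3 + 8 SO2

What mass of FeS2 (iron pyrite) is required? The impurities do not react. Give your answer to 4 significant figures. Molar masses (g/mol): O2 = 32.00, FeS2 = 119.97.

Mass of pure O2 = 292.0 g × 0.663 = 193.60 g.
n(O2) = 193.60 g / 32.00 g/mol = 6.0499 mol.
From the equation the O2:FeS2 mole ratio is 11:4, so n(FeS2) = 6.0499 × 4/11 = 2.2000 mol.
Mass of FeS2 = 2.2000 mol × 119.97 g/mol = 263.93 g.

263.9 g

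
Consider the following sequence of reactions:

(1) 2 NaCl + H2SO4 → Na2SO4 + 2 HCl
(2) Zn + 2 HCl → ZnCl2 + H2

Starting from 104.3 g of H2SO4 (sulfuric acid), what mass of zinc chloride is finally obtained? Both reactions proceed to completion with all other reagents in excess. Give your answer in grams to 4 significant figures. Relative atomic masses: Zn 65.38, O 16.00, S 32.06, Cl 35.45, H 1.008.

144.9 g

M(H2SO4) = 2(1.008) + 32.06 + 4(16.00) = 98.076 g/mol.
M(ZnCl2) = 65.38 + 2(35.45) = 136.28 g/mol.
n(H2SO4) = 104.30 / 98.076 = 1.0635 mol.
Step 1 gives a 1:2 ratio of H2SO4 to HCl, so n(HCl) = 2.1269 mol.
In step 2 the HCl:ZnCl2 ratio is 2:1, so n(ZnCl2) = 1.0635 mol.
Mass of ZnCl2 = 1.0635 × 136.28 = 144.93 g.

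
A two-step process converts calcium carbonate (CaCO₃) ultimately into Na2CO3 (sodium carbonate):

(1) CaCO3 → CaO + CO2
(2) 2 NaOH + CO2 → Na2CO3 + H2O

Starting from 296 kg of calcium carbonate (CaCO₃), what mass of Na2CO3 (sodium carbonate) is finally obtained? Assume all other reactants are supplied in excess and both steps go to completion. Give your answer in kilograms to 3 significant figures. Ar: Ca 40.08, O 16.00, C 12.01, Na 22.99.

313 kg

M(CaCO3) = 40.08 + 12.01 + 3(16.00) = 100.09 g/mol.
M(Na2CO3) = 2(22.99) + 12.01 + 3(16.00) = 105.99 g/mol.
296 kg = 296000 g.
n(CaCO3) = 296000 / 100.09 = 2957 mol.
Step 1 gives a 1:1 ratio of CaCO3 to CO2, so n(CO2) = 2957 mol.
In step 2 the CO2:Na2CO3 ratio is 1:1, so n(Na2CO3) = 2957 mol.
Mass of Na2CO3 = 2957 × 105.99 = 313400 g = 313 kg.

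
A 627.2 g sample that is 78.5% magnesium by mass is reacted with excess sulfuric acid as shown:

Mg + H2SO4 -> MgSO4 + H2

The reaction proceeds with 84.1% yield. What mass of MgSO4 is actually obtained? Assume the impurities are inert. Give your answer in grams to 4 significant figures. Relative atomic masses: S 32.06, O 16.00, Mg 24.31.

Pure Mg available = 627.2 g × 0.785 = 492.35 g.
M(Mg) = 24.31 g/mol.
M(MgSO4) = 24.31 + 32.06 + 4(16.00) = 120.37 g/mol.
n(Mg) = 492.35 g / 24.31 g/mol = 20.253 mol.
From the equation the Mg:MgSO4 mole ratio is 1:1, so n(MgSO4) = 20.253 × 1/1 = 20.253 mol.
Mass of MgSO4 = 20.253 mol × 120.37 g/mol = 2437.9 g.
Actual mass collected = 2437.9 g × 0.841 = 2050.2 g.

2050 g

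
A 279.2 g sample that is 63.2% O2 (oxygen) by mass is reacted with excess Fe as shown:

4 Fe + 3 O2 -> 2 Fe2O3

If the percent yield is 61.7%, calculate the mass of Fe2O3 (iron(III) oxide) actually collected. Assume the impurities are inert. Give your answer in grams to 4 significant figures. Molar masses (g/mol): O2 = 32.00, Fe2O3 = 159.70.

362.2 g

Pure O2 available = 279.2 g × 0.632 = 176.45 g.
n(O2) = 176.45 g / 32.00 g/mol = 5.5142 mol.
From the equation the O2:Fe2O3 mole ratio is 3:2, so n(Fe2O3) = 5.5142 × 2/3 = 3.6761 mol.
Mass of Fe2O3 = 3.6761 mol × 159.70 g/mol = 587.08 g.
Actual mass collected = 587.08 g × 0.617 = 362.23 g.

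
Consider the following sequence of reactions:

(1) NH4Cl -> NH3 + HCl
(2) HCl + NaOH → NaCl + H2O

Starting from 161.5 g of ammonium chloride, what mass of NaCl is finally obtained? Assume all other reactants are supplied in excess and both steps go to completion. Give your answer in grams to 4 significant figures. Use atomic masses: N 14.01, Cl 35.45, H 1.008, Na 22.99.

176.4 g

M(NH4Cl) = 14.01 + 4(1.008) + 35.45 = 53.492 g/mol.
M(NaCl) = 22.99 + 35.45 = 58.44 g/mol.
n(NH4Cl) = 161.50 / 53.492 = 3.0191 mol.
Step 1 gives a 1:1 ratio of NH4Cl to HCl, so n(HCl) = 3.0191 mol.
In step 2 the HCl:NaCl ratio is 1:1, so n(NaCl) = 3.0191 mol.
Mass of NaCl = 3.0191 × 58.44 = 176.44 g.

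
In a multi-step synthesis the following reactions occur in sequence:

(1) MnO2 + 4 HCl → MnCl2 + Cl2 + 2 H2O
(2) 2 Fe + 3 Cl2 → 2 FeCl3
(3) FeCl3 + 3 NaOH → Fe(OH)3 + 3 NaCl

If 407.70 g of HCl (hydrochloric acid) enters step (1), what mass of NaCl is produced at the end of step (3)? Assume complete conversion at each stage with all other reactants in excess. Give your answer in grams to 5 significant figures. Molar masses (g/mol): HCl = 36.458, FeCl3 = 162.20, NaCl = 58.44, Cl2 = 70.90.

n(HCl) = 407.70 / 36.458 = 11.1827 mol.
Reaction (1): HCl→Cl2 ratio 4:1 ⇒ n(Cl2) = 2.79568 mol.
Reaction (2): Cl2→FeCl3 ratio 3:2 ⇒ n(FeCl3) = 1.86379 mol.
Reaction (3): FeCl3→NaCl ratio 1:3 ⇒ n(NaCl) = 5.59137 mol.
Mass of NaCl = 5.59137 × 58.44 = 326.759 g.

326.76 g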